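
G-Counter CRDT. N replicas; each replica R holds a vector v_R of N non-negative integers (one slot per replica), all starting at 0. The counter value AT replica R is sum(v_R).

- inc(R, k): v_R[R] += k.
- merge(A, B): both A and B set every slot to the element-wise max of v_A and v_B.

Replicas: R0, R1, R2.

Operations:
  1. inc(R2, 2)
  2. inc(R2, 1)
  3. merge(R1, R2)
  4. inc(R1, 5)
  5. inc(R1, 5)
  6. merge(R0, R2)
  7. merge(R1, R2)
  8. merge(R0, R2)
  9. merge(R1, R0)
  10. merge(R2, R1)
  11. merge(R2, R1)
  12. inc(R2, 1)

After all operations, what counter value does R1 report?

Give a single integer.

Answer: 13

Derivation:
Op 1: inc R2 by 2 -> R2=(0,0,2) value=2
Op 2: inc R2 by 1 -> R2=(0,0,3) value=3
Op 3: merge R1<->R2 -> R1=(0,0,3) R2=(0,0,3)
Op 4: inc R1 by 5 -> R1=(0,5,3) value=8
Op 5: inc R1 by 5 -> R1=(0,10,3) value=13
Op 6: merge R0<->R2 -> R0=(0,0,3) R2=(0,0,3)
Op 7: merge R1<->R2 -> R1=(0,10,3) R2=(0,10,3)
Op 8: merge R0<->R2 -> R0=(0,10,3) R2=(0,10,3)
Op 9: merge R1<->R0 -> R1=(0,10,3) R0=(0,10,3)
Op 10: merge R2<->R1 -> R2=(0,10,3) R1=(0,10,3)
Op 11: merge R2<->R1 -> R2=(0,10,3) R1=(0,10,3)
Op 12: inc R2 by 1 -> R2=(0,10,4) value=14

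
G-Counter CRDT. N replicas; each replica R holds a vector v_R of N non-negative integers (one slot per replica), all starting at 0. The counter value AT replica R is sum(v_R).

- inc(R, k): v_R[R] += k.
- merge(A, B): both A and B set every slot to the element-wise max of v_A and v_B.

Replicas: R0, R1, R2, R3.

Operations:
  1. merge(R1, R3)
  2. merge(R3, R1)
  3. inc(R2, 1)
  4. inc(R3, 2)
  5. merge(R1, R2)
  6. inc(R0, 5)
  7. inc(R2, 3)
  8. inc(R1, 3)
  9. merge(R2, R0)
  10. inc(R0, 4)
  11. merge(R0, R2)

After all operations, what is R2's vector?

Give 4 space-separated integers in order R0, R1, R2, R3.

Answer: 9 0 4 0

Derivation:
Op 1: merge R1<->R3 -> R1=(0,0,0,0) R3=(0,0,0,0)
Op 2: merge R3<->R1 -> R3=(0,0,0,0) R1=(0,0,0,0)
Op 3: inc R2 by 1 -> R2=(0,0,1,0) value=1
Op 4: inc R3 by 2 -> R3=(0,0,0,2) value=2
Op 5: merge R1<->R2 -> R1=(0,0,1,0) R2=(0,0,1,0)
Op 6: inc R0 by 5 -> R0=(5,0,0,0) value=5
Op 7: inc R2 by 3 -> R2=(0,0,4,0) value=4
Op 8: inc R1 by 3 -> R1=(0,3,1,0) value=4
Op 9: merge R2<->R0 -> R2=(5,0,4,0) R0=(5,0,4,0)
Op 10: inc R0 by 4 -> R0=(9,0,4,0) value=13
Op 11: merge R0<->R2 -> R0=(9,0,4,0) R2=(9,0,4,0)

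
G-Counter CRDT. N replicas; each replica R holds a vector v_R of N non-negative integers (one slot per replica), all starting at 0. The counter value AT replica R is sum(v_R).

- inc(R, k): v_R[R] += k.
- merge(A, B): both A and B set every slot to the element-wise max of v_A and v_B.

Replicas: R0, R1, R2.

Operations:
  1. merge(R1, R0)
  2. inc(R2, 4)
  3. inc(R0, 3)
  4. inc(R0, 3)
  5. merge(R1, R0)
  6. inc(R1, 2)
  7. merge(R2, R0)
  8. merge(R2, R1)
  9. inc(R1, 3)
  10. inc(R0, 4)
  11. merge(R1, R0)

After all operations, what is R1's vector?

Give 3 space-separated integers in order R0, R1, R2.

Op 1: merge R1<->R0 -> R1=(0,0,0) R0=(0,0,0)
Op 2: inc R2 by 4 -> R2=(0,0,4) value=4
Op 3: inc R0 by 3 -> R0=(3,0,0) value=3
Op 4: inc R0 by 3 -> R0=(6,0,0) value=6
Op 5: merge R1<->R0 -> R1=(6,0,0) R0=(6,0,0)
Op 6: inc R1 by 2 -> R1=(6,2,0) value=8
Op 7: merge R2<->R0 -> R2=(6,0,4) R0=(6,0,4)
Op 8: merge R2<->R1 -> R2=(6,2,4) R1=(6,2,4)
Op 9: inc R1 by 3 -> R1=(6,5,4) value=15
Op 10: inc R0 by 4 -> R0=(10,0,4) value=14
Op 11: merge R1<->R0 -> R1=(10,5,4) R0=(10,5,4)

Answer: 10 5 4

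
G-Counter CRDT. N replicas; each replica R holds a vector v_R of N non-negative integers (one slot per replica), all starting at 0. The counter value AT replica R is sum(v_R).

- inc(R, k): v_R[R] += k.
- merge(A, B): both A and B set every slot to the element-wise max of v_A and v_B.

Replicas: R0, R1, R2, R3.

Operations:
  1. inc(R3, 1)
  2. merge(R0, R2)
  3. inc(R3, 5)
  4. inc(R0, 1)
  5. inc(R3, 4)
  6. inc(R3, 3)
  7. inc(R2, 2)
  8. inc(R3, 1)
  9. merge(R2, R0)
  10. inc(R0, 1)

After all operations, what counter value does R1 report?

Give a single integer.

Answer: 0

Derivation:
Op 1: inc R3 by 1 -> R3=(0,0,0,1) value=1
Op 2: merge R0<->R2 -> R0=(0,0,0,0) R2=(0,0,0,0)
Op 3: inc R3 by 5 -> R3=(0,0,0,6) value=6
Op 4: inc R0 by 1 -> R0=(1,0,0,0) value=1
Op 5: inc R3 by 4 -> R3=(0,0,0,10) value=10
Op 6: inc R3 by 3 -> R3=(0,0,0,13) value=13
Op 7: inc R2 by 2 -> R2=(0,0,2,0) value=2
Op 8: inc R3 by 1 -> R3=(0,0,0,14) value=14
Op 9: merge R2<->R0 -> R2=(1,0,2,0) R0=(1,0,2,0)
Op 10: inc R0 by 1 -> R0=(2,0,2,0) value=4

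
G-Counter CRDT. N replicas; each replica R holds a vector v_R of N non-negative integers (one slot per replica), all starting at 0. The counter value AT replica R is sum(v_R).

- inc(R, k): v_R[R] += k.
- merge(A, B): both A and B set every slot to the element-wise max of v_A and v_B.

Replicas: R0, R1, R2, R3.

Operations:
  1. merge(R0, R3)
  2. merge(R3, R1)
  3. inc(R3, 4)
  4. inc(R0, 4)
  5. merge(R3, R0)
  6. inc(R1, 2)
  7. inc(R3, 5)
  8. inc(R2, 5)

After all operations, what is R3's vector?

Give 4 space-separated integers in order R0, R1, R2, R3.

Answer: 4 0 0 9

Derivation:
Op 1: merge R0<->R3 -> R0=(0,0,0,0) R3=(0,0,0,0)
Op 2: merge R3<->R1 -> R3=(0,0,0,0) R1=(0,0,0,0)
Op 3: inc R3 by 4 -> R3=(0,0,0,4) value=4
Op 4: inc R0 by 4 -> R0=(4,0,0,0) value=4
Op 5: merge R3<->R0 -> R3=(4,0,0,4) R0=(4,0,0,4)
Op 6: inc R1 by 2 -> R1=(0,2,0,0) value=2
Op 7: inc R3 by 5 -> R3=(4,0,0,9) value=13
Op 8: inc R2 by 5 -> R2=(0,0,5,0) value=5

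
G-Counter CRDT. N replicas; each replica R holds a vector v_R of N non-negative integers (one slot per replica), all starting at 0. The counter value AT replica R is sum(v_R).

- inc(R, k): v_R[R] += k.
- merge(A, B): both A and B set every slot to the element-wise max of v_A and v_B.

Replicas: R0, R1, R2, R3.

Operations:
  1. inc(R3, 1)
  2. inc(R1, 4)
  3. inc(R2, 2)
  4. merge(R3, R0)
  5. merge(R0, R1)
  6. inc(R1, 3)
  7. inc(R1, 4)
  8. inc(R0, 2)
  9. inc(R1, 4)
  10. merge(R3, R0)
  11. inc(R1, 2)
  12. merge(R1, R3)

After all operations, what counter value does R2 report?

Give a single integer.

Op 1: inc R3 by 1 -> R3=(0,0,0,1) value=1
Op 2: inc R1 by 4 -> R1=(0,4,0,0) value=4
Op 3: inc R2 by 2 -> R2=(0,0,2,0) value=2
Op 4: merge R3<->R0 -> R3=(0,0,0,1) R0=(0,0,0,1)
Op 5: merge R0<->R1 -> R0=(0,4,0,1) R1=(0,4,0,1)
Op 6: inc R1 by 3 -> R1=(0,7,0,1) value=8
Op 7: inc R1 by 4 -> R1=(0,11,0,1) value=12
Op 8: inc R0 by 2 -> R0=(2,4,0,1) value=7
Op 9: inc R1 by 4 -> R1=(0,15,0,1) value=16
Op 10: merge R3<->R0 -> R3=(2,4,0,1) R0=(2,4,0,1)
Op 11: inc R1 by 2 -> R1=(0,17,0,1) value=18
Op 12: merge R1<->R3 -> R1=(2,17,0,1) R3=(2,17,0,1)

Answer: 2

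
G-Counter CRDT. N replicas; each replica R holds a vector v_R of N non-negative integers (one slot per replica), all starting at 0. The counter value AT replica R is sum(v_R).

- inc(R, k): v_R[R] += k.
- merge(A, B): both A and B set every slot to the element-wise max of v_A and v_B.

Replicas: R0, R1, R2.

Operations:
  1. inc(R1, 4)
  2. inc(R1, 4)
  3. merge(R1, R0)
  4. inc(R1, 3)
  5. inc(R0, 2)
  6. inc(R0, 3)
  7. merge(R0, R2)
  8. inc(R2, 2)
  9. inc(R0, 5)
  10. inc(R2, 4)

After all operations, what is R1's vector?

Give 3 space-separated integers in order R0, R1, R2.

Op 1: inc R1 by 4 -> R1=(0,4,0) value=4
Op 2: inc R1 by 4 -> R1=(0,8,0) value=8
Op 3: merge R1<->R0 -> R1=(0,8,0) R0=(0,8,0)
Op 4: inc R1 by 3 -> R1=(0,11,0) value=11
Op 5: inc R0 by 2 -> R0=(2,8,0) value=10
Op 6: inc R0 by 3 -> R0=(5,8,0) value=13
Op 7: merge R0<->R2 -> R0=(5,8,0) R2=(5,8,0)
Op 8: inc R2 by 2 -> R2=(5,8,2) value=15
Op 9: inc R0 by 5 -> R0=(10,8,0) value=18
Op 10: inc R2 by 4 -> R2=(5,8,6) value=19

Answer: 0 11 0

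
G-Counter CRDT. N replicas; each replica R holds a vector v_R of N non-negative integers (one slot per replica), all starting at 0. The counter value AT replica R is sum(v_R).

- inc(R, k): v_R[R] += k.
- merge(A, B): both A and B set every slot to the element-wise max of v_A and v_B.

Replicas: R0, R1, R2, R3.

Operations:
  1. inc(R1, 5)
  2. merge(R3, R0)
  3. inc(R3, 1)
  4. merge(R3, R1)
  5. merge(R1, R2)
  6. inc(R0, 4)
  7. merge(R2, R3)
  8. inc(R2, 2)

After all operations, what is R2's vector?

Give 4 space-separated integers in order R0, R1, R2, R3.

Answer: 0 5 2 1

Derivation:
Op 1: inc R1 by 5 -> R1=(0,5,0,0) value=5
Op 2: merge R3<->R0 -> R3=(0,0,0,0) R0=(0,0,0,0)
Op 3: inc R3 by 1 -> R3=(0,0,0,1) value=1
Op 4: merge R3<->R1 -> R3=(0,5,0,1) R1=(0,5,0,1)
Op 5: merge R1<->R2 -> R1=(0,5,0,1) R2=(0,5,0,1)
Op 6: inc R0 by 4 -> R0=(4,0,0,0) value=4
Op 7: merge R2<->R3 -> R2=(0,5,0,1) R3=(0,5,0,1)
Op 8: inc R2 by 2 -> R2=(0,5,2,1) value=8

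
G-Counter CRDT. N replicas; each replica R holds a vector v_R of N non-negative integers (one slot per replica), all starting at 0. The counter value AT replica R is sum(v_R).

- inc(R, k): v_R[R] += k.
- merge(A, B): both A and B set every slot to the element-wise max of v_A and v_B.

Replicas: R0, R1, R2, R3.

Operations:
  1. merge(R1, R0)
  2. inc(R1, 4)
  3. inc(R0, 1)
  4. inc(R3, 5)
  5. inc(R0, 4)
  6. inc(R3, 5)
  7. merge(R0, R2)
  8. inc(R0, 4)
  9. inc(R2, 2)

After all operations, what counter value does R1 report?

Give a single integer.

Answer: 4

Derivation:
Op 1: merge R1<->R0 -> R1=(0,0,0,0) R0=(0,0,0,0)
Op 2: inc R1 by 4 -> R1=(0,4,0,0) value=4
Op 3: inc R0 by 1 -> R0=(1,0,0,0) value=1
Op 4: inc R3 by 5 -> R3=(0,0,0,5) value=5
Op 5: inc R0 by 4 -> R0=(5,0,0,0) value=5
Op 6: inc R3 by 5 -> R3=(0,0,0,10) value=10
Op 7: merge R0<->R2 -> R0=(5,0,0,0) R2=(5,0,0,0)
Op 8: inc R0 by 4 -> R0=(9,0,0,0) value=9
Op 9: inc R2 by 2 -> R2=(5,0,2,0) value=7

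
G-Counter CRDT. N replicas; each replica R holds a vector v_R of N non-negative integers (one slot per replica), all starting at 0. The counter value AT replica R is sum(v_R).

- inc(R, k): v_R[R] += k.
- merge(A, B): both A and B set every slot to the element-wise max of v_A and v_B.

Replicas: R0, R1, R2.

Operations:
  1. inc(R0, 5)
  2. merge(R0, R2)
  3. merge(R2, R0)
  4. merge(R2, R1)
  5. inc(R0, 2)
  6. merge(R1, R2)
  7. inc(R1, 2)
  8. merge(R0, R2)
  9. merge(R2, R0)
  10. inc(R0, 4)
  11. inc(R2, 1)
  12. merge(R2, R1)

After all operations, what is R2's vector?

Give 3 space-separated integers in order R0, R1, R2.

Op 1: inc R0 by 5 -> R0=(5,0,0) value=5
Op 2: merge R0<->R2 -> R0=(5,0,0) R2=(5,0,0)
Op 3: merge R2<->R0 -> R2=(5,0,0) R0=(5,0,0)
Op 4: merge R2<->R1 -> R2=(5,0,0) R1=(5,0,0)
Op 5: inc R0 by 2 -> R0=(7,0,0) value=7
Op 6: merge R1<->R2 -> R1=(5,0,0) R2=(5,0,0)
Op 7: inc R1 by 2 -> R1=(5,2,0) value=7
Op 8: merge R0<->R2 -> R0=(7,0,0) R2=(7,0,0)
Op 9: merge R2<->R0 -> R2=(7,0,0) R0=(7,0,0)
Op 10: inc R0 by 4 -> R0=(11,0,0) value=11
Op 11: inc R2 by 1 -> R2=(7,0,1) value=8
Op 12: merge R2<->R1 -> R2=(7,2,1) R1=(7,2,1)

Answer: 7 2 1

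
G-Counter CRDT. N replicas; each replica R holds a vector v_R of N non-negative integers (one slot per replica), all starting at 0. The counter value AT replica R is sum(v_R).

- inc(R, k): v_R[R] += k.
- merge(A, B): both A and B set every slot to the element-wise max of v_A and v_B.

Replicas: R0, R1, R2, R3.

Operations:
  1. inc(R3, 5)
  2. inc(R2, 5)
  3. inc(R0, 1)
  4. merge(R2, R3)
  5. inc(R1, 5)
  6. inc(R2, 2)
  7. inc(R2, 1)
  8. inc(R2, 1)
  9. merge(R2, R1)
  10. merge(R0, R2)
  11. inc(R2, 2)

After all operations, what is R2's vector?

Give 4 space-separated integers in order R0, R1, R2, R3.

Answer: 1 5 11 5

Derivation:
Op 1: inc R3 by 5 -> R3=(0,0,0,5) value=5
Op 2: inc R2 by 5 -> R2=(0,0,5,0) value=5
Op 3: inc R0 by 1 -> R0=(1,0,0,0) value=1
Op 4: merge R2<->R3 -> R2=(0,0,5,5) R3=(0,0,5,5)
Op 5: inc R1 by 5 -> R1=(0,5,0,0) value=5
Op 6: inc R2 by 2 -> R2=(0,0,7,5) value=12
Op 7: inc R2 by 1 -> R2=(0,0,8,5) value=13
Op 8: inc R2 by 1 -> R2=(0,0,9,5) value=14
Op 9: merge R2<->R1 -> R2=(0,5,9,5) R1=(0,5,9,5)
Op 10: merge R0<->R2 -> R0=(1,5,9,5) R2=(1,5,9,5)
Op 11: inc R2 by 2 -> R2=(1,5,11,5) value=22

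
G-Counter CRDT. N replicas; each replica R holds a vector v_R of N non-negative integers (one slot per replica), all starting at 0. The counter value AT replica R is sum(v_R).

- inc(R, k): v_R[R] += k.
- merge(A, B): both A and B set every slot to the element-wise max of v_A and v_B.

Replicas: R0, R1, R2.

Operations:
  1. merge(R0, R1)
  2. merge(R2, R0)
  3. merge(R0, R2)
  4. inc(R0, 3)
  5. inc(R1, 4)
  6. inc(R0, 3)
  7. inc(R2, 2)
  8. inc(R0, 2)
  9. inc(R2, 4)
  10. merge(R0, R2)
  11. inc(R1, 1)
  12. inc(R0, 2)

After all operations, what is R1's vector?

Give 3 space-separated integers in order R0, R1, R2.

Answer: 0 5 0

Derivation:
Op 1: merge R0<->R1 -> R0=(0,0,0) R1=(0,0,0)
Op 2: merge R2<->R0 -> R2=(0,0,0) R0=(0,0,0)
Op 3: merge R0<->R2 -> R0=(0,0,0) R2=(0,0,0)
Op 4: inc R0 by 3 -> R0=(3,0,0) value=3
Op 5: inc R1 by 4 -> R1=(0,4,0) value=4
Op 6: inc R0 by 3 -> R0=(6,0,0) value=6
Op 7: inc R2 by 2 -> R2=(0,0,2) value=2
Op 8: inc R0 by 2 -> R0=(8,0,0) value=8
Op 9: inc R2 by 4 -> R2=(0,0,6) value=6
Op 10: merge R0<->R2 -> R0=(8,0,6) R2=(8,0,6)
Op 11: inc R1 by 1 -> R1=(0,5,0) value=5
Op 12: inc R0 by 2 -> R0=(10,0,6) value=16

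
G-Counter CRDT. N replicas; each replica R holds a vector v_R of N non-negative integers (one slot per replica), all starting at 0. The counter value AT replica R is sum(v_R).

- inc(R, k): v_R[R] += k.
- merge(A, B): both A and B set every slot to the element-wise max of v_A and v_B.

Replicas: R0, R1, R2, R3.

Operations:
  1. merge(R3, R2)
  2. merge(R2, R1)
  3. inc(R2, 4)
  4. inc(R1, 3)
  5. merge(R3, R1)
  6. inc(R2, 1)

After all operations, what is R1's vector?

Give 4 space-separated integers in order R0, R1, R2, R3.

Answer: 0 3 0 0

Derivation:
Op 1: merge R3<->R2 -> R3=(0,0,0,0) R2=(0,0,0,0)
Op 2: merge R2<->R1 -> R2=(0,0,0,0) R1=(0,0,0,0)
Op 3: inc R2 by 4 -> R2=(0,0,4,0) value=4
Op 4: inc R1 by 3 -> R1=(0,3,0,0) value=3
Op 5: merge R3<->R1 -> R3=(0,3,0,0) R1=(0,3,0,0)
Op 6: inc R2 by 1 -> R2=(0,0,5,0) value=5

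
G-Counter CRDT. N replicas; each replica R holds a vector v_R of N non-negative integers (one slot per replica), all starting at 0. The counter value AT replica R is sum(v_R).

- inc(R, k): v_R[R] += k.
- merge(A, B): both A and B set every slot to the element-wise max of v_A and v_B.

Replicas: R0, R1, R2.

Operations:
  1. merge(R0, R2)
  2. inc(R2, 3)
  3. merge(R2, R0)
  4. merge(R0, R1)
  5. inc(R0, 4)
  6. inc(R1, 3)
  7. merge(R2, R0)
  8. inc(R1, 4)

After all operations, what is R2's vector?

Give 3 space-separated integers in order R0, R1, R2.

Op 1: merge R0<->R2 -> R0=(0,0,0) R2=(0,0,0)
Op 2: inc R2 by 3 -> R2=(0,0,3) value=3
Op 3: merge R2<->R0 -> R2=(0,0,3) R0=(0,0,3)
Op 4: merge R0<->R1 -> R0=(0,0,3) R1=(0,0,3)
Op 5: inc R0 by 4 -> R0=(4,0,3) value=7
Op 6: inc R1 by 3 -> R1=(0,3,3) value=6
Op 7: merge R2<->R0 -> R2=(4,0,3) R0=(4,0,3)
Op 8: inc R1 by 4 -> R1=(0,7,3) value=10

Answer: 4 0 3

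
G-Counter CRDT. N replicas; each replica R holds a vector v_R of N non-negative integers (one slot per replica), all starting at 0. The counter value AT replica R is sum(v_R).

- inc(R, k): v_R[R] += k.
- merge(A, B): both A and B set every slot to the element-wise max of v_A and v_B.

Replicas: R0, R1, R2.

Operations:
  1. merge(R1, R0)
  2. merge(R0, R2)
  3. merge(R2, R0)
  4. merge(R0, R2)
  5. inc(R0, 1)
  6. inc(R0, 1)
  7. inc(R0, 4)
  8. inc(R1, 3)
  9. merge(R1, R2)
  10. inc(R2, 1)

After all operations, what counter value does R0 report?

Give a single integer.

Answer: 6

Derivation:
Op 1: merge R1<->R0 -> R1=(0,0,0) R0=(0,0,0)
Op 2: merge R0<->R2 -> R0=(0,0,0) R2=(0,0,0)
Op 3: merge R2<->R0 -> R2=(0,0,0) R0=(0,0,0)
Op 4: merge R0<->R2 -> R0=(0,0,0) R2=(0,0,0)
Op 5: inc R0 by 1 -> R0=(1,0,0) value=1
Op 6: inc R0 by 1 -> R0=(2,0,0) value=2
Op 7: inc R0 by 4 -> R0=(6,0,0) value=6
Op 8: inc R1 by 3 -> R1=(0,3,0) value=3
Op 9: merge R1<->R2 -> R1=(0,3,0) R2=(0,3,0)
Op 10: inc R2 by 1 -> R2=(0,3,1) value=4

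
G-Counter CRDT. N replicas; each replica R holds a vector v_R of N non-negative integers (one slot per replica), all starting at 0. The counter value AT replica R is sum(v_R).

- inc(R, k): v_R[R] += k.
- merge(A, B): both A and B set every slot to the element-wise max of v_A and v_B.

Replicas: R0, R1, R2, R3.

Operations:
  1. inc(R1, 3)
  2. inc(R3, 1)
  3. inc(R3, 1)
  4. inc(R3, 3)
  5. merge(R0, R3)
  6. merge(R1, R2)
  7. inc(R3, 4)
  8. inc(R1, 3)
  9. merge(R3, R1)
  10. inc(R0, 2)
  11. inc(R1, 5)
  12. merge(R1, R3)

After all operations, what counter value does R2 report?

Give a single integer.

Op 1: inc R1 by 3 -> R1=(0,3,0,0) value=3
Op 2: inc R3 by 1 -> R3=(0,0,0,1) value=1
Op 3: inc R3 by 1 -> R3=(0,0,0,2) value=2
Op 4: inc R3 by 3 -> R3=(0,0,0,5) value=5
Op 5: merge R0<->R3 -> R0=(0,0,0,5) R3=(0,0,0,5)
Op 6: merge R1<->R2 -> R1=(0,3,0,0) R2=(0,3,0,0)
Op 7: inc R3 by 4 -> R3=(0,0,0,9) value=9
Op 8: inc R1 by 3 -> R1=(0,6,0,0) value=6
Op 9: merge R3<->R1 -> R3=(0,6,0,9) R1=(0,6,0,9)
Op 10: inc R0 by 2 -> R0=(2,0,0,5) value=7
Op 11: inc R1 by 5 -> R1=(0,11,0,9) value=20
Op 12: merge R1<->R3 -> R1=(0,11,0,9) R3=(0,11,0,9)

Answer: 3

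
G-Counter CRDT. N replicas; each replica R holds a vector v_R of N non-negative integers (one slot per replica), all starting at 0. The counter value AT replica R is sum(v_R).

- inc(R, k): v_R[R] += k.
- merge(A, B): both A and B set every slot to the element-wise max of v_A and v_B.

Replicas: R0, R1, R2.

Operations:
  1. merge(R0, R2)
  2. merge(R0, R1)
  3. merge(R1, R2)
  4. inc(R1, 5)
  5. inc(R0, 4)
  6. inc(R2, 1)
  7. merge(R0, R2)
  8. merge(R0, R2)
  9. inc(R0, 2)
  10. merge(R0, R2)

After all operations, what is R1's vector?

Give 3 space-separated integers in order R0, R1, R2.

Answer: 0 5 0

Derivation:
Op 1: merge R0<->R2 -> R0=(0,0,0) R2=(0,0,0)
Op 2: merge R0<->R1 -> R0=(0,0,0) R1=(0,0,0)
Op 3: merge R1<->R2 -> R1=(0,0,0) R2=(0,0,0)
Op 4: inc R1 by 5 -> R1=(0,5,0) value=5
Op 5: inc R0 by 4 -> R0=(4,0,0) value=4
Op 6: inc R2 by 1 -> R2=(0,0,1) value=1
Op 7: merge R0<->R2 -> R0=(4,0,1) R2=(4,0,1)
Op 8: merge R0<->R2 -> R0=(4,0,1) R2=(4,0,1)
Op 9: inc R0 by 2 -> R0=(6,0,1) value=7
Op 10: merge R0<->R2 -> R0=(6,0,1) R2=(6,0,1)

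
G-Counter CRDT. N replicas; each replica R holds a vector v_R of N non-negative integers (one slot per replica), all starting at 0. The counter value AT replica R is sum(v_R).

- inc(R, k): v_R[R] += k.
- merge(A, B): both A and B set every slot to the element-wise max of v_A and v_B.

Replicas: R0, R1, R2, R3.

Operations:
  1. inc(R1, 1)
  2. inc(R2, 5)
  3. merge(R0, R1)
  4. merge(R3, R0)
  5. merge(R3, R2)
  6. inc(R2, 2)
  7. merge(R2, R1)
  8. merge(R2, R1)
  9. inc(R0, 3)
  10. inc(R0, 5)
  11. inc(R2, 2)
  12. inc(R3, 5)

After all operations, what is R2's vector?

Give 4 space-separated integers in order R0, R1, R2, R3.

Op 1: inc R1 by 1 -> R1=(0,1,0,0) value=1
Op 2: inc R2 by 5 -> R2=(0,0,5,0) value=5
Op 3: merge R0<->R1 -> R0=(0,1,0,0) R1=(0,1,0,0)
Op 4: merge R3<->R0 -> R3=(0,1,0,0) R0=(0,1,0,0)
Op 5: merge R3<->R2 -> R3=(0,1,5,0) R2=(0,1,5,0)
Op 6: inc R2 by 2 -> R2=(0,1,7,0) value=8
Op 7: merge R2<->R1 -> R2=(0,1,7,0) R1=(0,1,7,0)
Op 8: merge R2<->R1 -> R2=(0,1,7,0) R1=(0,1,7,0)
Op 9: inc R0 by 3 -> R0=(3,1,0,0) value=4
Op 10: inc R0 by 5 -> R0=(8,1,0,0) value=9
Op 11: inc R2 by 2 -> R2=(0,1,9,0) value=10
Op 12: inc R3 by 5 -> R3=(0,1,5,5) value=11

Answer: 0 1 9 0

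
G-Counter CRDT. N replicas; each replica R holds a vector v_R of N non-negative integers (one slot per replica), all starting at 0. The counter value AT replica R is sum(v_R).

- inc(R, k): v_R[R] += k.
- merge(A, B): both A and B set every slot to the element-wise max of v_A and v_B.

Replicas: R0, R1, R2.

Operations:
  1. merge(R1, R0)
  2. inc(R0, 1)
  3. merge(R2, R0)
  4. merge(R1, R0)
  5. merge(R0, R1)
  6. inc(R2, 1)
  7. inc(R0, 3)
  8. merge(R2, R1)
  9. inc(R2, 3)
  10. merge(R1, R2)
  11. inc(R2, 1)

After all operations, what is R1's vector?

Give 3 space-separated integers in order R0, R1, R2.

Answer: 1 0 4

Derivation:
Op 1: merge R1<->R0 -> R1=(0,0,0) R0=(0,0,0)
Op 2: inc R0 by 1 -> R0=(1,0,0) value=1
Op 3: merge R2<->R0 -> R2=(1,0,0) R0=(1,0,0)
Op 4: merge R1<->R0 -> R1=(1,0,0) R0=(1,0,0)
Op 5: merge R0<->R1 -> R0=(1,0,0) R1=(1,0,0)
Op 6: inc R2 by 1 -> R2=(1,0,1) value=2
Op 7: inc R0 by 3 -> R0=(4,0,0) value=4
Op 8: merge R2<->R1 -> R2=(1,0,1) R1=(1,0,1)
Op 9: inc R2 by 3 -> R2=(1,0,4) value=5
Op 10: merge R1<->R2 -> R1=(1,0,4) R2=(1,0,4)
Op 11: inc R2 by 1 -> R2=(1,0,5) value=6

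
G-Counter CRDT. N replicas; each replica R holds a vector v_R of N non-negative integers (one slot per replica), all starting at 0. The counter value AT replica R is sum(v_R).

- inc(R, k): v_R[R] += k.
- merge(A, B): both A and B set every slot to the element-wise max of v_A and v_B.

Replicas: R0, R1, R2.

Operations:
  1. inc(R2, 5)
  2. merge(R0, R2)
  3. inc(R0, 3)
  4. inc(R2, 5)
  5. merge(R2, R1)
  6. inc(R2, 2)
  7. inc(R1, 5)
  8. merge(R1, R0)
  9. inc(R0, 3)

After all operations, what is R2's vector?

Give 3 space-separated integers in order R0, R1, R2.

Op 1: inc R2 by 5 -> R2=(0,0,5) value=5
Op 2: merge R0<->R2 -> R0=(0,0,5) R2=(0,0,5)
Op 3: inc R0 by 3 -> R0=(3,0,5) value=8
Op 4: inc R2 by 5 -> R2=(0,0,10) value=10
Op 5: merge R2<->R1 -> R2=(0,0,10) R1=(0,0,10)
Op 6: inc R2 by 2 -> R2=(0,0,12) value=12
Op 7: inc R1 by 5 -> R1=(0,5,10) value=15
Op 8: merge R1<->R0 -> R1=(3,5,10) R0=(3,5,10)
Op 9: inc R0 by 3 -> R0=(6,5,10) value=21

Answer: 0 0 12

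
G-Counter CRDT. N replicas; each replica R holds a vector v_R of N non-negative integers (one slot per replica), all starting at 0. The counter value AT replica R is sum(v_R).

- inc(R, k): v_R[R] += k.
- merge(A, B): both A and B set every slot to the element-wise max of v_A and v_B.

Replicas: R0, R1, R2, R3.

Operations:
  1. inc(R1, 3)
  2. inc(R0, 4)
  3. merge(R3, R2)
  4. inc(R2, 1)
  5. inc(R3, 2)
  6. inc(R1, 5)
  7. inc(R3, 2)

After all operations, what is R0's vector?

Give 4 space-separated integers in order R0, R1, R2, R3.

Answer: 4 0 0 0

Derivation:
Op 1: inc R1 by 3 -> R1=(0,3,0,0) value=3
Op 2: inc R0 by 4 -> R0=(4,0,0,0) value=4
Op 3: merge R3<->R2 -> R3=(0,0,0,0) R2=(0,0,0,0)
Op 4: inc R2 by 1 -> R2=(0,0,1,0) value=1
Op 5: inc R3 by 2 -> R3=(0,0,0,2) value=2
Op 6: inc R1 by 5 -> R1=(0,8,0,0) value=8
Op 7: inc R3 by 2 -> R3=(0,0,0,4) value=4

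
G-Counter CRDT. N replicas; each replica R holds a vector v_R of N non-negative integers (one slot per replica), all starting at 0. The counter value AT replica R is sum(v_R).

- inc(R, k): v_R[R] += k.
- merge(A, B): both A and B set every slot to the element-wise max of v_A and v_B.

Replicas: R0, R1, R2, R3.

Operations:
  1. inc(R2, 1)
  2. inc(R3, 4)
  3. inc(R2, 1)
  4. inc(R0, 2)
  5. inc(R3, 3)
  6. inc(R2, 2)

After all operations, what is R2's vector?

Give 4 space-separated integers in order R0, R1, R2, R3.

Op 1: inc R2 by 1 -> R2=(0,0,1,0) value=1
Op 2: inc R3 by 4 -> R3=(0,0,0,4) value=4
Op 3: inc R2 by 1 -> R2=(0,0,2,0) value=2
Op 4: inc R0 by 2 -> R0=(2,0,0,0) value=2
Op 5: inc R3 by 3 -> R3=(0,0,0,7) value=7
Op 6: inc R2 by 2 -> R2=(0,0,4,0) value=4

Answer: 0 0 4 0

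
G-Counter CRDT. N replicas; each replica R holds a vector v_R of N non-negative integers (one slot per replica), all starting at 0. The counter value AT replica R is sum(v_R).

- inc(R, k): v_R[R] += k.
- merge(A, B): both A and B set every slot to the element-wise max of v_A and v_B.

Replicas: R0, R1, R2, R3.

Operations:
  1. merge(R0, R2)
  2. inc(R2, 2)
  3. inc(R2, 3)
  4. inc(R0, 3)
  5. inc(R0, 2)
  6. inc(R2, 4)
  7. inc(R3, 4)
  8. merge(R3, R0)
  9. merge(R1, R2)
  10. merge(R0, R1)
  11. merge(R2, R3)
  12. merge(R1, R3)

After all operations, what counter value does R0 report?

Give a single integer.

Op 1: merge R0<->R2 -> R0=(0,0,0,0) R2=(0,0,0,0)
Op 2: inc R2 by 2 -> R2=(0,0,2,0) value=2
Op 3: inc R2 by 3 -> R2=(0,0,5,0) value=5
Op 4: inc R0 by 3 -> R0=(3,0,0,0) value=3
Op 5: inc R0 by 2 -> R0=(5,0,0,0) value=5
Op 6: inc R2 by 4 -> R2=(0,0,9,0) value=9
Op 7: inc R3 by 4 -> R3=(0,0,0,4) value=4
Op 8: merge R3<->R0 -> R3=(5,0,0,4) R0=(5,0,0,4)
Op 9: merge R1<->R2 -> R1=(0,0,9,0) R2=(0,0,9,0)
Op 10: merge R0<->R1 -> R0=(5,0,9,4) R1=(5,0,9,4)
Op 11: merge R2<->R3 -> R2=(5,0,9,4) R3=(5,0,9,4)
Op 12: merge R1<->R3 -> R1=(5,0,9,4) R3=(5,0,9,4)

Answer: 18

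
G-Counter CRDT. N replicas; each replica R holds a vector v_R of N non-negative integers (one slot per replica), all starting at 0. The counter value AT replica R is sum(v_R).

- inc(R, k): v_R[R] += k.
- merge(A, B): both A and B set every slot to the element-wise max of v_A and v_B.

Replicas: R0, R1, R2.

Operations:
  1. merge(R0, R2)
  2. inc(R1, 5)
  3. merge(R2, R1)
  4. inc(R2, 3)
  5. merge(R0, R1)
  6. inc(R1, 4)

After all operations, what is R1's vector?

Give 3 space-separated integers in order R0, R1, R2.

Op 1: merge R0<->R2 -> R0=(0,0,0) R2=(0,0,0)
Op 2: inc R1 by 5 -> R1=(0,5,0) value=5
Op 3: merge R2<->R1 -> R2=(0,5,0) R1=(0,5,0)
Op 4: inc R2 by 3 -> R2=(0,5,3) value=8
Op 5: merge R0<->R1 -> R0=(0,5,0) R1=(0,5,0)
Op 6: inc R1 by 4 -> R1=(0,9,0) value=9

Answer: 0 9 0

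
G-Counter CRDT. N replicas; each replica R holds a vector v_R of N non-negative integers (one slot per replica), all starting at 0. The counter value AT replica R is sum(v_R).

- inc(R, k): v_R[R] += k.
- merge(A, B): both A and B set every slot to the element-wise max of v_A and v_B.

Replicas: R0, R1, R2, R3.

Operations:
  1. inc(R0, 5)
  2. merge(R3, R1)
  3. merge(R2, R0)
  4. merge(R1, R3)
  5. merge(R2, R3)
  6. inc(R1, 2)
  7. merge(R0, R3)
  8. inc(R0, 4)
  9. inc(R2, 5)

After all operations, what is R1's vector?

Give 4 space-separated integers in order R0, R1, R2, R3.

Answer: 0 2 0 0

Derivation:
Op 1: inc R0 by 5 -> R0=(5,0,0,0) value=5
Op 2: merge R3<->R1 -> R3=(0,0,0,0) R1=(0,0,0,0)
Op 3: merge R2<->R0 -> R2=(5,0,0,0) R0=(5,0,0,0)
Op 4: merge R1<->R3 -> R1=(0,0,0,0) R3=(0,0,0,0)
Op 5: merge R2<->R3 -> R2=(5,0,0,0) R3=(5,0,0,0)
Op 6: inc R1 by 2 -> R1=(0,2,0,0) value=2
Op 7: merge R0<->R3 -> R0=(5,0,0,0) R3=(5,0,0,0)
Op 8: inc R0 by 4 -> R0=(9,0,0,0) value=9
Op 9: inc R2 by 5 -> R2=(5,0,5,0) value=10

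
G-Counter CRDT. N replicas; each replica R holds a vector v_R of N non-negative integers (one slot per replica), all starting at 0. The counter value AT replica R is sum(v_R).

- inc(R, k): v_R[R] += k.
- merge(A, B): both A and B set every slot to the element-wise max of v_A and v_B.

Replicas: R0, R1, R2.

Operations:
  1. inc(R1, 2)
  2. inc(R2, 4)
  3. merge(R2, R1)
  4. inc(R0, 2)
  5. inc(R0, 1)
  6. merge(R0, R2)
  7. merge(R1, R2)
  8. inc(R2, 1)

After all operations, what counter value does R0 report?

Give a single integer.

Op 1: inc R1 by 2 -> R1=(0,2,0) value=2
Op 2: inc R2 by 4 -> R2=(0,0,4) value=4
Op 3: merge R2<->R1 -> R2=(0,2,4) R1=(0,2,4)
Op 4: inc R0 by 2 -> R0=(2,0,0) value=2
Op 5: inc R0 by 1 -> R0=(3,0,0) value=3
Op 6: merge R0<->R2 -> R0=(3,2,4) R2=(3,2,4)
Op 7: merge R1<->R2 -> R1=(3,2,4) R2=(3,2,4)
Op 8: inc R2 by 1 -> R2=(3,2,5) value=10

Answer: 9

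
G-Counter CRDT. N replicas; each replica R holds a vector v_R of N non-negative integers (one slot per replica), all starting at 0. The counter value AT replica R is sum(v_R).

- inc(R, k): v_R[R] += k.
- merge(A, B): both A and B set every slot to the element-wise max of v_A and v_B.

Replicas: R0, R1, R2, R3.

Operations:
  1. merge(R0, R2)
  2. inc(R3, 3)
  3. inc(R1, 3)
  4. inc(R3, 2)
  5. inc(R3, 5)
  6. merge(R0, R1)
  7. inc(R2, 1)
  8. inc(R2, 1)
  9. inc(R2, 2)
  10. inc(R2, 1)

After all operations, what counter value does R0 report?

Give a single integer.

Op 1: merge R0<->R2 -> R0=(0,0,0,0) R2=(0,0,0,0)
Op 2: inc R3 by 3 -> R3=(0,0,0,3) value=3
Op 3: inc R1 by 3 -> R1=(0,3,0,0) value=3
Op 4: inc R3 by 2 -> R3=(0,0,0,5) value=5
Op 5: inc R3 by 5 -> R3=(0,0,0,10) value=10
Op 6: merge R0<->R1 -> R0=(0,3,0,0) R1=(0,3,0,0)
Op 7: inc R2 by 1 -> R2=(0,0,1,0) value=1
Op 8: inc R2 by 1 -> R2=(0,0,2,0) value=2
Op 9: inc R2 by 2 -> R2=(0,0,4,0) value=4
Op 10: inc R2 by 1 -> R2=(0,0,5,0) value=5

Answer: 3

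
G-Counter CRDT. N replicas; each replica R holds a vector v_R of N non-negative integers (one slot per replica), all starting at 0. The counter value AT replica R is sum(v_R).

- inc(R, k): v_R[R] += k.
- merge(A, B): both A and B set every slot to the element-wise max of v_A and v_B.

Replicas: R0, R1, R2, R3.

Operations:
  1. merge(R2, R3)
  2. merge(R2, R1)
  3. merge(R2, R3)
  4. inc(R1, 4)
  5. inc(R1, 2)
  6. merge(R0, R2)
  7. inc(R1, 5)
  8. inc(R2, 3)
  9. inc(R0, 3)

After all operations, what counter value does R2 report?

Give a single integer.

Op 1: merge R2<->R3 -> R2=(0,0,0,0) R3=(0,0,0,0)
Op 2: merge R2<->R1 -> R2=(0,0,0,0) R1=(0,0,0,0)
Op 3: merge R2<->R3 -> R2=(0,0,0,0) R3=(0,0,0,0)
Op 4: inc R1 by 4 -> R1=(0,4,0,0) value=4
Op 5: inc R1 by 2 -> R1=(0,6,0,0) value=6
Op 6: merge R0<->R2 -> R0=(0,0,0,0) R2=(0,0,0,0)
Op 7: inc R1 by 5 -> R1=(0,11,0,0) value=11
Op 8: inc R2 by 3 -> R2=(0,0,3,0) value=3
Op 9: inc R0 by 3 -> R0=(3,0,0,0) value=3

Answer: 3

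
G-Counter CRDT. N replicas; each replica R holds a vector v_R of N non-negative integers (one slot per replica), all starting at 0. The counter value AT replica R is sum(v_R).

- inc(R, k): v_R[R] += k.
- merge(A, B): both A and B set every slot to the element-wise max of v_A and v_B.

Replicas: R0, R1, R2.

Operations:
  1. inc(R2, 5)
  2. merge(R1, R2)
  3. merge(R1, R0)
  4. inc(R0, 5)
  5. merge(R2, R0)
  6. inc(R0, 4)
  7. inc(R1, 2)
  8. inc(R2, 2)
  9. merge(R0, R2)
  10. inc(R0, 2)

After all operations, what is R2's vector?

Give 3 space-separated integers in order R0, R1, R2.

Op 1: inc R2 by 5 -> R2=(0,0,5) value=5
Op 2: merge R1<->R2 -> R1=(0,0,5) R2=(0,0,5)
Op 3: merge R1<->R0 -> R1=(0,0,5) R0=(0,0,5)
Op 4: inc R0 by 5 -> R0=(5,0,5) value=10
Op 5: merge R2<->R0 -> R2=(5,0,5) R0=(5,0,5)
Op 6: inc R0 by 4 -> R0=(9,0,5) value=14
Op 7: inc R1 by 2 -> R1=(0,2,5) value=7
Op 8: inc R2 by 2 -> R2=(5,0,7) value=12
Op 9: merge R0<->R2 -> R0=(9,0,7) R2=(9,0,7)
Op 10: inc R0 by 2 -> R0=(11,0,7) value=18

Answer: 9 0 7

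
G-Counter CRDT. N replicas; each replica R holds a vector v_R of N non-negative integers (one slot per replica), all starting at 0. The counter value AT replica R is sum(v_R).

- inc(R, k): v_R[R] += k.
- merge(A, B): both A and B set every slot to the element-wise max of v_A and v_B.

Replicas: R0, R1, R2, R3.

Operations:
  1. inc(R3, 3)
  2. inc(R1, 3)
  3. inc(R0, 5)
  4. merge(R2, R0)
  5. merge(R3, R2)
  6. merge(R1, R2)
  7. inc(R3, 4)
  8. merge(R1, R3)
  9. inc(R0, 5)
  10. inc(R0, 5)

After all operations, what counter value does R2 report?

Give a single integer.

Op 1: inc R3 by 3 -> R3=(0,0,0,3) value=3
Op 2: inc R1 by 3 -> R1=(0,3,0,0) value=3
Op 3: inc R0 by 5 -> R0=(5,0,0,0) value=5
Op 4: merge R2<->R0 -> R2=(5,0,0,0) R0=(5,0,0,0)
Op 5: merge R3<->R2 -> R3=(5,0,0,3) R2=(5,0,0,3)
Op 6: merge R1<->R2 -> R1=(5,3,0,3) R2=(5,3,0,3)
Op 7: inc R3 by 4 -> R3=(5,0,0,7) value=12
Op 8: merge R1<->R3 -> R1=(5,3,0,7) R3=(5,3,0,7)
Op 9: inc R0 by 5 -> R0=(10,0,0,0) value=10
Op 10: inc R0 by 5 -> R0=(15,0,0,0) value=15

Answer: 11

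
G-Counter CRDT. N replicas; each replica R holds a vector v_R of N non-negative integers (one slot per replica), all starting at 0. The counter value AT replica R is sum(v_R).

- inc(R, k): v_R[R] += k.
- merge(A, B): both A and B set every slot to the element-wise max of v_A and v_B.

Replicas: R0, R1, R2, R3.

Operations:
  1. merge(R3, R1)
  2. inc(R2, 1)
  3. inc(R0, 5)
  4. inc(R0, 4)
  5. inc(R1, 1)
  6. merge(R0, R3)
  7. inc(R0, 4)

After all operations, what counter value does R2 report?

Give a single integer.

Op 1: merge R3<->R1 -> R3=(0,0,0,0) R1=(0,0,0,0)
Op 2: inc R2 by 1 -> R2=(0,0,1,0) value=1
Op 3: inc R0 by 5 -> R0=(5,0,0,0) value=5
Op 4: inc R0 by 4 -> R0=(9,0,0,0) value=9
Op 5: inc R1 by 1 -> R1=(0,1,0,0) value=1
Op 6: merge R0<->R3 -> R0=(9,0,0,0) R3=(9,0,0,0)
Op 7: inc R0 by 4 -> R0=(13,0,0,0) value=13

Answer: 1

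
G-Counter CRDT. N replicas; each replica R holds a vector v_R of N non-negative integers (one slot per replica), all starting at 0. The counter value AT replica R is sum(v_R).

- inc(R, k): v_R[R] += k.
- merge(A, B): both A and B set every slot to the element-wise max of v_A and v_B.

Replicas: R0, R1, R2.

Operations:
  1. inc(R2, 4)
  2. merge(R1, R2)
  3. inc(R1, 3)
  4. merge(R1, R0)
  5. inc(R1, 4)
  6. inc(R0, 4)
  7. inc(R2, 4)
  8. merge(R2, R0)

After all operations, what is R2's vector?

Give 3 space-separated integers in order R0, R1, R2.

Op 1: inc R2 by 4 -> R2=(0,0,4) value=4
Op 2: merge R1<->R2 -> R1=(0,0,4) R2=(0,0,4)
Op 3: inc R1 by 3 -> R1=(0,3,4) value=7
Op 4: merge R1<->R0 -> R1=(0,3,4) R0=(0,3,4)
Op 5: inc R1 by 4 -> R1=(0,7,4) value=11
Op 6: inc R0 by 4 -> R0=(4,3,4) value=11
Op 7: inc R2 by 4 -> R2=(0,0,8) value=8
Op 8: merge R2<->R0 -> R2=(4,3,8) R0=(4,3,8)

Answer: 4 3 8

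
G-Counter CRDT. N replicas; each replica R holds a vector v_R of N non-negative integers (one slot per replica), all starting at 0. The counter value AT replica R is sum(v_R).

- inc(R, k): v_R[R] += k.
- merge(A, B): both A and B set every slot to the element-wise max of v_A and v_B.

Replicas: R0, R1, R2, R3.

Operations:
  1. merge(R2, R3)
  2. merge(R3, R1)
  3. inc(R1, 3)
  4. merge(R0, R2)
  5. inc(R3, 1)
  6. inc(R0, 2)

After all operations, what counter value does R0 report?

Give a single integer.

Answer: 2

Derivation:
Op 1: merge R2<->R3 -> R2=(0,0,0,0) R3=(0,0,0,0)
Op 2: merge R3<->R1 -> R3=(0,0,0,0) R1=(0,0,0,0)
Op 3: inc R1 by 3 -> R1=(0,3,0,0) value=3
Op 4: merge R0<->R2 -> R0=(0,0,0,0) R2=(0,0,0,0)
Op 5: inc R3 by 1 -> R3=(0,0,0,1) value=1
Op 6: inc R0 by 2 -> R0=(2,0,0,0) value=2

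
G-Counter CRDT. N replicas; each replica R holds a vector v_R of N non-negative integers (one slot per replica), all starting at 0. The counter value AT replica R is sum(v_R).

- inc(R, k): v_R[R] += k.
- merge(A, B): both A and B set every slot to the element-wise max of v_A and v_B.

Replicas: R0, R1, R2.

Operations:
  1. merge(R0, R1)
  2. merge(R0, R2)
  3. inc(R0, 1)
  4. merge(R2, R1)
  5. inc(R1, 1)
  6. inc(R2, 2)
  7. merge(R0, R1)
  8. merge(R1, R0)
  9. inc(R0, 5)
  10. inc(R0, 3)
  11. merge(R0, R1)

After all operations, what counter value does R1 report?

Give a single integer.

Op 1: merge R0<->R1 -> R0=(0,0,0) R1=(0,0,0)
Op 2: merge R0<->R2 -> R0=(0,0,0) R2=(0,0,0)
Op 3: inc R0 by 1 -> R0=(1,0,0) value=1
Op 4: merge R2<->R1 -> R2=(0,0,0) R1=(0,0,0)
Op 5: inc R1 by 1 -> R1=(0,1,0) value=1
Op 6: inc R2 by 2 -> R2=(0,0,2) value=2
Op 7: merge R0<->R1 -> R0=(1,1,0) R1=(1,1,0)
Op 8: merge R1<->R0 -> R1=(1,1,0) R0=(1,1,0)
Op 9: inc R0 by 5 -> R0=(6,1,0) value=7
Op 10: inc R0 by 3 -> R0=(9,1,0) value=10
Op 11: merge R0<->R1 -> R0=(9,1,0) R1=(9,1,0)

Answer: 10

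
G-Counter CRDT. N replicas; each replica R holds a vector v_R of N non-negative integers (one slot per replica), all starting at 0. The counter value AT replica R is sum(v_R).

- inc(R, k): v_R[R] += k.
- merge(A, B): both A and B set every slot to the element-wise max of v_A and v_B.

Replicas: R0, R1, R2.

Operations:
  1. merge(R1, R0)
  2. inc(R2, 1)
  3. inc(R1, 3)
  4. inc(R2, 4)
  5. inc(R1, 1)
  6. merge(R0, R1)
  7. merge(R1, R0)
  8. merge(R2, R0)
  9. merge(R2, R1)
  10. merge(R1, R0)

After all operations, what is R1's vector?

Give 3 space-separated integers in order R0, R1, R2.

Op 1: merge R1<->R0 -> R1=(0,0,0) R0=(0,0,0)
Op 2: inc R2 by 1 -> R2=(0,0,1) value=1
Op 3: inc R1 by 3 -> R1=(0,3,0) value=3
Op 4: inc R2 by 4 -> R2=(0,0,5) value=5
Op 5: inc R1 by 1 -> R1=(0,4,0) value=4
Op 6: merge R0<->R1 -> R0=(0,4,0) R1=(0,4,0)
Op 7: merge R1<->R0 -> R1=(0,4,0) R0=(0,4,0)
Op 8: merge R2<->R0 -> R2=(0,4,5) R0=(0,4,5)
Op 9: merge R2<->R1 -> R2=(0,4,5) R1=(0,4,5)
Op 10: merge R1<->R0 -> R1=(0,4,5) R0=(0,4,5)

Answer: 0 4 5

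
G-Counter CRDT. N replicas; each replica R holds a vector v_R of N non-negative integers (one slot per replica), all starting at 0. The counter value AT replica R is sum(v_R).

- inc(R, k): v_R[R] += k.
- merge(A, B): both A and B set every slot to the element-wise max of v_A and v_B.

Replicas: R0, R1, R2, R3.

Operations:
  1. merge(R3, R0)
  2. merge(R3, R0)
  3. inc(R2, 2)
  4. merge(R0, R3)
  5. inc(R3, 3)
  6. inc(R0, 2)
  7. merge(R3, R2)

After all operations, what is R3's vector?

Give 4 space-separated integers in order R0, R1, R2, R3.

Answer: 0 0 2 3

Derivation:
Op 1: merge R3<->R0 -> R3=(0,0,0,0) R0=(0,0,0,0)
Op 2: merge R3<->R0 -> R3=(0,0,0,0) R0=(0,0,0,0)
Op 3: inc R2 by 2 -> R2=(0,0,2,0) value=2
Op 4: merge R0<->R3 -> R0=(0,0,0,0) R3=(0,0,0,0)
Op 5: inc R3 by 3 -> R3=(0,0,0,3) value=3
Op 6: inc R0 by 2 -> R0=(2,0,0,0) value=2
Op 7: merge R3<->R2 -> R3=(0,0,2,3) R2=(0,0,2,3)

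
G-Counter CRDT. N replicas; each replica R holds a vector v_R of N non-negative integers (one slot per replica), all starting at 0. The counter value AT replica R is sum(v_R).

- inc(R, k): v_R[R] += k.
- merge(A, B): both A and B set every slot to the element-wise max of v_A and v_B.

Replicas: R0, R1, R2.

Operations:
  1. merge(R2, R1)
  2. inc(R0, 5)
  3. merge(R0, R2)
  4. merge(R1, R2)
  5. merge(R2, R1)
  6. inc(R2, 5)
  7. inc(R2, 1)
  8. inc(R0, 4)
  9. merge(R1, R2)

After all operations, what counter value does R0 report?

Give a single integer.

Answer: 9

Derivation:
Op 1: merge R2<->R1 -> R2=(0,0,0) R1=(0,0,0)
Op 2: inc R0 by 5 -> R0=(5,0,0) value=5
Op 3: merge R0<->R2 -> R0=(5,0,0) R2=(5,0,0)
Op 4: merge R1<->R2 -> R1=(5,0,0) R2=(5,0,0)
Op 5: merge R2<->R1 -> R2=(5,0,0) R1=(5,0,0)
Op 6: inc R2 by 5 -> R2=(5,0,5) value=10
Op 7: inc R2 by 1 -> R2=(5,0,6) value=11
Op 8: inc R0 by 4 -> R0=(9,0,0) value=9
Op 9: merge R1<->R2 -> R1=(5,0,6) R2=(5,0,6)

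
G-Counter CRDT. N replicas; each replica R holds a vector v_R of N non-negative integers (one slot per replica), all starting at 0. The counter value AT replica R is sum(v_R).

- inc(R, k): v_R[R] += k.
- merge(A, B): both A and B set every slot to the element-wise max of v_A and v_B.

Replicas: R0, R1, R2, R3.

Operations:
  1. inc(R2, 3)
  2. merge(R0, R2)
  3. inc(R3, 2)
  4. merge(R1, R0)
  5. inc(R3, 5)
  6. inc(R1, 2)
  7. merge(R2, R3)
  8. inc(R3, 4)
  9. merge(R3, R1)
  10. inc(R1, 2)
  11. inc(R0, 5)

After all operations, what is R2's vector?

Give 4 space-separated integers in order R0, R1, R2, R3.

Answer: 0 0 3 7

Derivation:
Op 1: inc R2 by 3 -> R2=(0,0,3,0) value=3
Op 2: merge R0<->R2 -> R0=(0,0,3,0) R2=(0,0,3,0)
Op 3: inc R3 by 2 -> R3=(0,0,0,2) value=2
Op 4: merge R1<->R0 -> R1=(0,0,3,0) R0=(0,0,3,0)
Op 5: inc R3 by 5 -> R3=(0,0,0,7) value=7
Op 6: inc R1 by 2 -> R1=(0,2,3,0) value=5
Op 7: merge R2<->R3 -> R2=(0,0,3,7) R3=(0,0,3,7)
Op 8: inc R3 by 4 -> R3=(0,0,3,11) value=14
Op 9: merge R3<->R1 -> R3=(0,2,3,11) R1=(0,2,3,11)
Op 10: inc R1 by 2 -> R1=(0,4,3,11) value=18
Op 11: inc R0 by 5 -> R0=(5,0,3,0) value=8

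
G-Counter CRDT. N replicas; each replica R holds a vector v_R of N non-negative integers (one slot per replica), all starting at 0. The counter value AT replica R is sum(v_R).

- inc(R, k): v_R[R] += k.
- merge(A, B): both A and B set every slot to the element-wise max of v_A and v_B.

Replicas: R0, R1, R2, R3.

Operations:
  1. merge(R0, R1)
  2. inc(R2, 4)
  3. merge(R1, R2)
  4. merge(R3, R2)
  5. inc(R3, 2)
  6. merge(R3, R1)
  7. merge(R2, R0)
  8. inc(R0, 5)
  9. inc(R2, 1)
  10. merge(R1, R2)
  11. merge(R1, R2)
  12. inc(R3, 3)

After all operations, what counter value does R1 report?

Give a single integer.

Answer: 7

Derivation:
Op 1: merge R0<->R1 -> R0=(0,0,0,0) R1=(0,0,0,0)
Op 2: inc R2 by 4 -> R2=(0,0,4,0) value=4
Op 3: merge R1<->R2 -> R1=(0,0,4,0) R2=(0,0,4,0)
Op 4: merge R3<->R2 -> R3=(0,0,4,0) R2=(0,0,4,0)
Op 5: inc R3 by 2 -> R3=(0,0,4,2) value=6
Op 6: merge R3<->R1 -> R3=(0,0,4,2) R1=(0,0,4,2)
Op 7: merge R2<->R0 -> R2=(0,0,4,0) R0=(0,0,4,0)
Op 8: inc R0 by 5 -> R0=(5,0,4,0) value=9
Op 9: inc R2 by 1 -> R2=(0,0,5,0) value=5
Op 10: merge R1<->R2 -> R1=(0,0,5,2) R2=(0,0,5,2)
Op 11: merge R1<->R2 -> R1=(0,0,5,2) R2=(0,0,5,2)
Op 12: inc R3 by 3 -> R3=(0,0,4,5) value=9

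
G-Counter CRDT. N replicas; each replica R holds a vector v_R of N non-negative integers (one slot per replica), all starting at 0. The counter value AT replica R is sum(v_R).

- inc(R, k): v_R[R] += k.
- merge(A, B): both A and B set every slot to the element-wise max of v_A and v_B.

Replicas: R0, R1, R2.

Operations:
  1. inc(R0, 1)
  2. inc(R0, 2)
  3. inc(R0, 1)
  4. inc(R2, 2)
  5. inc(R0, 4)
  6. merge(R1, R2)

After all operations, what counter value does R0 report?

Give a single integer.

Op 1: inc R0 by 1 -> R0=(1,0,0) value=1
Op 2: inc R0 by 2 -> R0=(3,0,0) value=3
Op 3: inc R0 by 1 -> R0=(4,0,0) value=4
Op 4: inc R2 by 2 -> R2=(0,0,2) value=2
Op 5: inc R0 by 4 -> R0=(8,0,0) value=8
Op 6: merge R1<->R2 -> R1=(0,0,2) R2=(0,0,2)

Answer: 8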